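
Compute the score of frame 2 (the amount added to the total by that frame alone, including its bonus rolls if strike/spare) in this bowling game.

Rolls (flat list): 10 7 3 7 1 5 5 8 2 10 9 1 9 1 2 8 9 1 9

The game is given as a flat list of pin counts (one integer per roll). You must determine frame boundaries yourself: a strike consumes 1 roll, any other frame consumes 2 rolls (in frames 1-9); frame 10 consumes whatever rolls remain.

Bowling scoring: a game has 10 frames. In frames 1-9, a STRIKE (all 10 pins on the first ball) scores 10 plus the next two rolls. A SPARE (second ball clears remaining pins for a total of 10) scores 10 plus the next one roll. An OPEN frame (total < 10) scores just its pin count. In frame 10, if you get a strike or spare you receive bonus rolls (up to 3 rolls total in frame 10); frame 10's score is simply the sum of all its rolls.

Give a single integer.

Frame 1: STRIKE. 10 + next two rolls (7+3) = 20. Cumulative: 20
Frame 2: SPARE (7+3=10). 10 + next roll (7) = 17. Cumulative: 37
Frame 3: OPEN (7+1=8). Cumulative: 45
Frame 4: SPARE (5+5=10). 10 + next roll (8) = 18. Cumulative: 63

Answer: 17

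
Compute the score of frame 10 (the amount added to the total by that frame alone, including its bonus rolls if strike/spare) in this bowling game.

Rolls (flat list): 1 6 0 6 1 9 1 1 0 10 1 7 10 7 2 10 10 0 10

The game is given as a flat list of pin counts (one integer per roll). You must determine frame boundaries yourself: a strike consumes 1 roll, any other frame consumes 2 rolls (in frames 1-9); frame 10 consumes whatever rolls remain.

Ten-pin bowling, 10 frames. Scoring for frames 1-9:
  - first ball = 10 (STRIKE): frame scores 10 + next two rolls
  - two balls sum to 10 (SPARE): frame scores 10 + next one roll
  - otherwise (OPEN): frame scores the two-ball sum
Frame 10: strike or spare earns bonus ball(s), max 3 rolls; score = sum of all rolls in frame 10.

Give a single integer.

Answer: 20

Derivation:
Frame 1: OPEN (1+6=7). Cumulative: 7
Frame 2: OPEN (0+6=6). Cumulative: 13
Frame 3: SPARE (1+9=10). 10 + next roll (1) = 11. Cumulative: 24
Frame 4: OPEN (1+1=2). Cumulative: 26
Frame 5: SPARE (0+10=10). 10 + next roll (1) = 11. Cumulative: 37
Frame 6: OPEN (1+7=8). Cumulative: 45
Frame 7: STRIKE. 10 + next two rolls (7+2) = 19. Cumulative: 64
Frame 8: OPEN (7+2=9). Cumulative: 73
Frame 9: STRIKE. 10 + next two rolls (10+0) = 20. Cumulative: 93
Frame 10: STRIKE. Sum of all frame-10 rolls (10+0+10) = 20. Cumulative: 113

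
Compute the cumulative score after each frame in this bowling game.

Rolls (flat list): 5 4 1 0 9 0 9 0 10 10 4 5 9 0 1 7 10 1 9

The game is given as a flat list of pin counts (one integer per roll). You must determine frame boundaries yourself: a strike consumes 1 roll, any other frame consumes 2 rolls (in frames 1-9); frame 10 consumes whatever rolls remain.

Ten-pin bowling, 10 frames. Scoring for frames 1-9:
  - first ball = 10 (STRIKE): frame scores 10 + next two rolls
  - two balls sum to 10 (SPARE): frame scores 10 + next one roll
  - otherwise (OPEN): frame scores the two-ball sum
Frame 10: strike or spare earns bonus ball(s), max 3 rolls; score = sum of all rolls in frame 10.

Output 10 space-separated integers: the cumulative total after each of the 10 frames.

Answer: 9 10 19 28 52 71 80 89 97 117

Derivation:
Frame 1: OPEN (5+4=9). Cumulative: 9
Frame 2: OPEN (1+0=1). Cumulative: 10
Frame 3: OPEN (9+0=9). Cumulative: 19
Frame 4: OPEN (9+0=9). Cumulative: 28
Frame 5: STRIKE. 10 + next two rolls (10+4) = 24. Cumulative: 52
Frame 6: STRIKE. 10 + next two rolls (4+5) = 19. Cumulative: 71
Frame 7: OPEN (4+5=9). Cumulative: 80
Frame 8: OPEN (9+0=9). Cumulative: 89
Frame 9: OPEN (1+7=8). Cumulative: 97
Frame 10: STRIKE. Sum of all frame-10 rolls (10+1+9) = 20. Cumulative: 117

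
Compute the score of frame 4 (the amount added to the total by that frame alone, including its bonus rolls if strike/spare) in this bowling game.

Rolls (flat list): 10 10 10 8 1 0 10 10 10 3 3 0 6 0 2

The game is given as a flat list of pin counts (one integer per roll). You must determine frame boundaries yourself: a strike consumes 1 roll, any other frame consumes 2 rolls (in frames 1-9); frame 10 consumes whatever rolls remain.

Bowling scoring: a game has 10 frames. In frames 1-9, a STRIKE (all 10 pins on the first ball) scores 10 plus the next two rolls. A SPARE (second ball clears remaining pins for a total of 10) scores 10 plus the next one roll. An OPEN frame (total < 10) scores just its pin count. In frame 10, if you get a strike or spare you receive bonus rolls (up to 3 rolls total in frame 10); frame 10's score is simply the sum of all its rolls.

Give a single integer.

Answer: 9

Derivation:
Frame 1: STRIKE. 10 + next two rolls (10+10) = 30. Cumulative: 30
Frame 2: STRIKE. 10 + next two rolls (10+8) = 28. Cumulative: 58
Frame 3: STRIKE. 10 + next two rolls (8+1) = 19. Cumulative: 77
Frame 4: OPEN (8+1=9). Cumulative: 86
Frame 5: SPARE (0+10=10). 10 + next roll (10) = 20. Cumulative: 106
Frame 6: STRIKE. 10 + next two rolls (10+3) = 23. Cumulative: 129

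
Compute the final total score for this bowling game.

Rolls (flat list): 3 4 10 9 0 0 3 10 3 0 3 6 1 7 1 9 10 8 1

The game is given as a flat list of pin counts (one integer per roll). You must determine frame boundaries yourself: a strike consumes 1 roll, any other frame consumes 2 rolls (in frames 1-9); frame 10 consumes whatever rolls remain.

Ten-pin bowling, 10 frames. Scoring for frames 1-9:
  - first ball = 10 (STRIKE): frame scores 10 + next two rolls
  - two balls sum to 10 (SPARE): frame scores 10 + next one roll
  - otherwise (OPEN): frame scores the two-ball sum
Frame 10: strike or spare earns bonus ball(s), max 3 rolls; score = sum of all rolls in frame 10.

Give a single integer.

Frame 1: OPEN (3+4=7). Cumulative: 7
Frame 2: STRIKE. 10 + next two rolls (9+0) = 19. Cumulative: 26
Frame 3: OPEN (9+0=9). Cumulative: 35
Frame 4: OPEN (0+3=3). Cumulative: 38
Frame 5: STRIKE. 10 + next two rolls (3+0) = 13. Cumulative: 51
Frame 6: OPEN (3+0=3). Cumulative: 54
Frame 7: OPEN (3+6=9). Cumulative: 63
Frame 8: OPEN (1+7=8). Cumulative: 71
Frame 9: SPARE (1+9=10). 10 + next roll (10) = 20. Cumulative: 91
Frame 10: STRIKE. Sum of all frame-10 rolls (10+8+1) = 19. Cumulative: 110

Answer: 110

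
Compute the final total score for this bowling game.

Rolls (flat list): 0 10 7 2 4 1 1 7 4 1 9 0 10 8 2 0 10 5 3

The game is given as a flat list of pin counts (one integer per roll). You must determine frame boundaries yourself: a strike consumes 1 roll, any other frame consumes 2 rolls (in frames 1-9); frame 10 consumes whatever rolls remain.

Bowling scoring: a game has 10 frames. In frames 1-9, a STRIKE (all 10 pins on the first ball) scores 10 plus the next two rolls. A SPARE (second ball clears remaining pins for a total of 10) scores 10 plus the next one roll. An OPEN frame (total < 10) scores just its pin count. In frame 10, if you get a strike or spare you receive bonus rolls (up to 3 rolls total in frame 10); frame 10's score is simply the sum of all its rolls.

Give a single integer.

Answer: 106

Derivation:
Frame 1: SPARE (0+10=10). 10 + next roll (7) = 17. Cumulative: 17
Frame 2: OPEN (7+2=9). Cumulative: 26
Frame 3: OPEN (4+1=5). Cumulative: 31
Frame 4: OPEN (1+7=8). Cumulative: 39
Frame 5: OPEN (4+1=5). Cumulative: 44
Frame 6: OPEN (9+0=9). Cumulative: 53
Frame 7: STRIKE. 10 + next two rolls (8+2) = 20. Cumulative: 73
Frame 8: SPARE (8+2=10). 10 + next roll (0) = 10. Cumulative: 83
Frame 9: SPARE (0+10=10). 10 + next roll (5) = 15. Cumulative: 98
Frame 10: OPEN. Sum of all frame-10 rolls (5+3) = 8. Cumulative: 106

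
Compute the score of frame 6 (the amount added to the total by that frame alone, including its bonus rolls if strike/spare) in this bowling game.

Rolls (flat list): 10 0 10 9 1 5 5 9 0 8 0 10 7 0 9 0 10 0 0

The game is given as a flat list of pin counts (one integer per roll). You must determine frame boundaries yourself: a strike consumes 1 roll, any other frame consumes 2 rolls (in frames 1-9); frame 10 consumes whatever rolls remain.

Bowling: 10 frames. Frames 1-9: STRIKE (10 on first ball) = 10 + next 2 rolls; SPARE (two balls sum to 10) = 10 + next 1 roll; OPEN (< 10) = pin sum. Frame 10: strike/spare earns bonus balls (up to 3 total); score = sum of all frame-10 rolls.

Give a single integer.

Frame 1: STRIKE. 10 + next two rolls (0+10) = 20. Cumulative: 20
Frame 2: SPARE (0+10=10). 10 + next roll (9) = 19. Cumulative: 39
Frame 3: SPARE (9+1=10). 10 + next roll (5) = 15. Cumulative: 54
Frame 4: SPARE (5+5=10). 10 + next roll (9) = 19. Cumulative: 73
Frame 5: OPEN (9+0=9). Cumulative: 82
Frame 6: OPEN (8+0=8). Cumulative: 90
Frame 7: STRIKE. 10 + next two rolls (7+0) = 17. Cumulative: 107
Frame 8: OPEN (7+0=7). Cumulative: 114

Answer: 8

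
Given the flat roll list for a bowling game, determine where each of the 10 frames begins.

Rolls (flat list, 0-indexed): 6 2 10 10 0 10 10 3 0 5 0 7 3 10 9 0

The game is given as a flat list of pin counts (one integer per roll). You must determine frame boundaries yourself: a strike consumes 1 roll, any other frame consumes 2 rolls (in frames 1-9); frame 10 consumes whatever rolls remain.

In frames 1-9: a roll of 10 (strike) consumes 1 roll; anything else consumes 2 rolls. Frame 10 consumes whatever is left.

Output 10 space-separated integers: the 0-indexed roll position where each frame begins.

Answer: 0 2 3 4 6 7 9 11 13 14

Derivation:
Frame 1 starts at roll index 0: rolls=6,2 (sum=8), consumes 2 rolls
Frame 2 starts at roll index 2: roll=10 (strike), consumes 1 roll
Frame 3 starts at roll index 3: roll=10 (strike), consumes 1 roll
Frame 4 starts at roll index 4: rolls=0,10 (sum=10), consumes 2 rolls
Frame 5 starts at roll index 6: roll=10 (strike), consumes 1 roll
Frame 6 starts at roll index 7: rolls=3,0 (sum=3), consumes 2 rolls
Frame 7 starts at roll index 9: rolls=5,0 (sum=5), consumes 2 rolls
Frame 8 starts at roll index 11: rolls=7,3 (sum=10), consumes 2 rolls
Frame 9 starts at roll index 13: roll=10 (strike), consumes 1 roll
Frame 10 starts at roll index 14: 2 remaining rolls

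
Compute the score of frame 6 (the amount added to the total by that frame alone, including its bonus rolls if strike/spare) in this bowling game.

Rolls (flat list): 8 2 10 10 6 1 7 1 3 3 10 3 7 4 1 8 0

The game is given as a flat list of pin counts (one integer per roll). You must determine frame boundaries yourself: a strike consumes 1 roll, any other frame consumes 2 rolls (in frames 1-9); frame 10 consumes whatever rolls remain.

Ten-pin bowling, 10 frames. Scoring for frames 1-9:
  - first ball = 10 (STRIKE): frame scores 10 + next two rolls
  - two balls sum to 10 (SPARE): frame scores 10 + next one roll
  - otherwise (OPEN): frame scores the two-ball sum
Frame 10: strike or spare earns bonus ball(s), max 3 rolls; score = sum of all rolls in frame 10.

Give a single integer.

Answer: 6

Derivation:
Frame 1: SPARE (8+2=10). 10 + next roll (10) = 20. Cumulative: 20
Frame 2: STRIKE. 10 + next two rolls (10+6) = 26. Cumulative: 46
Frame 3: STRIKE. 10 + next two rolls (6+1) = 17. Cumulative: 63
Frame 4: OPEN (6+1=7). Cumulative: 70
Frame 5: OPEN (7+1=8). Cumulative: 78
Frame 6: OPEN (3+3=6). Cumulative: 84
Frame 7: STRIKE. 10 + next two rolls (3+7) = 20. Cumulative: 104
Frame 8: SPARE (3+7=10). 10 + next roll (4) = 14. Cumulative: 118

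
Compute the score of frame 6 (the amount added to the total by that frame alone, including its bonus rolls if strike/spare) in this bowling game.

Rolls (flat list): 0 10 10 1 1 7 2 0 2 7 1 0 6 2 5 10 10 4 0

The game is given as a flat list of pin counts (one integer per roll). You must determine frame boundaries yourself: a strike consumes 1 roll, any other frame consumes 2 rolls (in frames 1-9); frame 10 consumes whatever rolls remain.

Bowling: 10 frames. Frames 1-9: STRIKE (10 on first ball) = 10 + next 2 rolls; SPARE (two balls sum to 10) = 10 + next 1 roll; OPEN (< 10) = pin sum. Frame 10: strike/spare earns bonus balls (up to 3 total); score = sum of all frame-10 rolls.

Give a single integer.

Frame 1: SPARE (0+10=10). 10 + next roll (10) = 20. Cumulative: 20
Frame 2: STRIKE. 10 + next two rolls (1+1) = 12. Cumulative: 32
Frame 3: OPEN (1+1=2). Cumulative: 34
Frame 4: OPEN (7+2=9). Cumulative: 43
Frame 5: OPEN (0+2=2). Cumulative: 45
Frame 6: OPEN (7+1=8). Cumulative: 53
Frame 7: OPEN (0+6=6). Cumulative: 59
Frame 8: OPEN (2+5=7). Cumulative: 66

Answer: 8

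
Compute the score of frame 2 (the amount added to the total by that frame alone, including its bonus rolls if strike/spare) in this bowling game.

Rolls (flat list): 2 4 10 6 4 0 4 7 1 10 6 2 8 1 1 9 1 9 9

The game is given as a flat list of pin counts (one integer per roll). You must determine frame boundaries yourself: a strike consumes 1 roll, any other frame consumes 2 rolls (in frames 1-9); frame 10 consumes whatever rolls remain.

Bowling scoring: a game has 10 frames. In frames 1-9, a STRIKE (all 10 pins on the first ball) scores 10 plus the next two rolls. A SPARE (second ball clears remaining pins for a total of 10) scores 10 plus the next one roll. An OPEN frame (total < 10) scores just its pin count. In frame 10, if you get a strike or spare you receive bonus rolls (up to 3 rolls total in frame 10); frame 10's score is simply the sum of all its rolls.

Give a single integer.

Answer: 20

Derivation:
Frame 1: OPEN (2+4=6). Cumulative: 6
Frame 2: STRIKE. 10 + next two rolls (6+4) = 20. Cumulative: 26
Frame 3: SPARE (6+4=10). 10 + next roll (0) = 10. Cumulative: 36
Frame 4: OPEN (0+4=4). Cumulative: 40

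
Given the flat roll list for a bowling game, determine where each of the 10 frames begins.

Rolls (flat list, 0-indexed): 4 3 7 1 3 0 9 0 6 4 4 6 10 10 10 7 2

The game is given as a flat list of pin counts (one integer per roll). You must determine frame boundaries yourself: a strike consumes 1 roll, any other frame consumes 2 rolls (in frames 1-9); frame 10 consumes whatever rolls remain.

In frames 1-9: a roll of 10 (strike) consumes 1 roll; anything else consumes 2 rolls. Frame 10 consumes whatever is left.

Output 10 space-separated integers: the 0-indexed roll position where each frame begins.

Frame 1 starts at roll index 0: rolls=4,3 (sum=7), consumes 2 rolls
Frame 2 starts at roll index 2: rolls=7,1 (sum=8), consumes 2 rolls
Frame 3 starts at roll index 4: rolls=3,0 (sum=3), consumes 2 rolls
Frame 4 starts at roll index 6: rolls=9,0 (sum=9), consumes 2 rolls
Frame 5 starts at roll index 8: rolls=6,4 (sum=10), consumes 2 rolls
Frame 6 starts at roll index 10: rolls=4,6 (sum=10), consumes 2 rolls
Frame 7 starts at roll index 12: roll=10 (strike), consumes 1 roll
Frame 8 starts at roll index 13: roll=10 (strike), consumes 1 roll
Frame 9 starts at roll index 14: roll=10 (strike), consumes 1 roll
Frame 10 starts at roll index 15: 2 remaining rolls

Answer: 0 2 4 6 8 10 12 13 14 15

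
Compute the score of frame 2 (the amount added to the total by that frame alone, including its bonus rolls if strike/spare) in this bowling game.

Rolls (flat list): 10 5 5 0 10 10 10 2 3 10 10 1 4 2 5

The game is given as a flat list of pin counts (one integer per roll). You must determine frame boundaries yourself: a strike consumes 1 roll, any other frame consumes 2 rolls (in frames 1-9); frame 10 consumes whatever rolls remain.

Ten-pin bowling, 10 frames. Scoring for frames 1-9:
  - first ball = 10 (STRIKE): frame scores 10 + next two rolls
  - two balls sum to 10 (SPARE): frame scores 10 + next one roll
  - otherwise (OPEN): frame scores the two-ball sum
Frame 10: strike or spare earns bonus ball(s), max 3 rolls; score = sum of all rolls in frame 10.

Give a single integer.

Answer: 10

Derivation:
Frame 1: STRIKE. 10 + next two rolls (5+5) = 20. Cumulative: 20
Frame 2: SPARE (5+5=10). 10 + next roll (0) = 10. Cumulative: 30
Frame 3: SPARE (0+10=10). 10 + next roll (10) = 20. Cumulative: 50
Frame 4: STRIKE. 10 + next two rolls (10+2) = 22. Cumulative: 72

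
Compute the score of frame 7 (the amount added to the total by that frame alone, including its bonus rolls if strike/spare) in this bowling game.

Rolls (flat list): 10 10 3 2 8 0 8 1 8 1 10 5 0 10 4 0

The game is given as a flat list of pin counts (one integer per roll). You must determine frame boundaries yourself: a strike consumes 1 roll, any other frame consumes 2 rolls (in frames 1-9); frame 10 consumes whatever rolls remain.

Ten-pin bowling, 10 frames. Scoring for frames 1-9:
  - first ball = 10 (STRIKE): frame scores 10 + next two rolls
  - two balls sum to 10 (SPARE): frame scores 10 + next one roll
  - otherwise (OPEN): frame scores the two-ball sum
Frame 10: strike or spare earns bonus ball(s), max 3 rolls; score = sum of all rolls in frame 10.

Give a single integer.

Frame 1: STRIKE. 10 + next two rolls (10+3) = 23. Cumulative: 23
Frame 2: STRIKE. 10 + next two rolls (3+2) = 15. Cumulative: 38
Frame 3: OPEN (3+2=5). Cumulative: 43
Frame 4: OPEN (8+0=8). Cumulative: 51
Frame 5: OPEN (8+1=9). Cumulative: 60
Frame 6: OPEN (8+1=9). Cumulative: 69
Frame 7: STRIKE. 10 + next two rolls (5+0) = 15. Cumulative: 84
Frame 8: OPEN (5+0=5). Cumulative: 89
Frame 9: STRIKE. 10 + next two rolls (4+0) = 14. Cumulative: 103

Answer: 15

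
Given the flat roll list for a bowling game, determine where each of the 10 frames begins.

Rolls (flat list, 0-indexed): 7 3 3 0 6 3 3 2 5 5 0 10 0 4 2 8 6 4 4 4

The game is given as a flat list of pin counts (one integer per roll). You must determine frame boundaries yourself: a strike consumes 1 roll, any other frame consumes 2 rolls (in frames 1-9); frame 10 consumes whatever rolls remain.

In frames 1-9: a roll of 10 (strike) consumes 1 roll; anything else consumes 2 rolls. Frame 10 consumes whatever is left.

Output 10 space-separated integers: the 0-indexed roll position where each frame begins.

Answer: 0 2 4 6 8 10 12 14 16 18

Derivation:
Frame 1 starts at roll index 0: rolls=7,3 (sum=10), consumes 2 rolls
Frame 2 starts at roll index 2: rolls=3,0 (sum=3), consumes 2 rolls
Frame 3 starts at roll index 4: rolls=6,3 (sum=9), consumes 2 rolls
Frame 4 starts at roll index 6: rolls=3,2 (sum=5), consumes 2 rolls
Frame 5 starts at roll index 8: rolls=5,5 (sum=10), consumes 2 rolls
Frame 6 starts at roll index 10: rolls=0,10 (sum=10), consumes 2 rolls
Frame 7 starts at roll index 12: rolls=0,4 (sum=4), consumes 2 rolls
Frame 8 starts at roll index 14: rolls=2,8 (sum=10), consumes 2 rolls
Frame 9 starts at roll index 16: rolls=6,4 (sum=10), consumes 2 rolls
Frame 10 starts at roll index 18: 2 remaining rolls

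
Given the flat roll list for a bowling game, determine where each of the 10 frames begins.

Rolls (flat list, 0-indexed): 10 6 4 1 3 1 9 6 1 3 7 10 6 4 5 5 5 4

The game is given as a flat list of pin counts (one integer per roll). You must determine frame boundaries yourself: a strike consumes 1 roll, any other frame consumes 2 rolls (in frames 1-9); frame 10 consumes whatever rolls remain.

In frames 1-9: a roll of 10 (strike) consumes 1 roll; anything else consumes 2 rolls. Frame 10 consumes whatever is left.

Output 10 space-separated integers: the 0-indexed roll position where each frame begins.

Frame 1 starts at roll index 0: roll=10 (strike), consumes 1 roll
Frame 2 starts at roll index 1: rolls=6,4 (sum=10), consumes 2 rolls
Frame 3 starts at roll index 3: rolls=1,3 (sum=4), consumes 2 rolls
Frame 4 starts at roll index 5: rolls=1,9 (sum=10), consumes 2 rolls
Frame 5 starts at roll index 7: rolls=6,1 (sum=7), consumes 2 rolls
Frame 6 starts at roll index 9: rolls=3,7 (sum=10), consumes 2 rolls
Frame 7 starts at roll index 11: roll=10 (strike), consumes 1 roll
Frame 8 starts at roll index 12: rolls=6,4 (sum=10), consumes 2 rolls
Frame 9 starts at roll index 14: rolls=5,5 (sum=10), consumes 2 rolls
Frame 10 starts at roll index 16: 2 remaining rolls

Answer: 0 1 3 5 7 9 11 12 14 16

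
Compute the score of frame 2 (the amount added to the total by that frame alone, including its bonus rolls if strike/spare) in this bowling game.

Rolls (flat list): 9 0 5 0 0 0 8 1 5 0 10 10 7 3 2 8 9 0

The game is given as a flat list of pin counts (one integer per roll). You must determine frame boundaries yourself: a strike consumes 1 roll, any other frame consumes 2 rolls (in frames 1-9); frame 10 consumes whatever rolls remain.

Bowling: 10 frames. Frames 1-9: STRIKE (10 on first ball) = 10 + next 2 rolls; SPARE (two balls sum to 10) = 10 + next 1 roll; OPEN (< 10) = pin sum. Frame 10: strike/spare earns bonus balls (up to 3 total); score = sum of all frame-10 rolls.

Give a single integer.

Answer: 5

Derivation:
Frame 1: OPEN (9+0=9). Cumulative: 9
Frame 2: OPEN (5+0=5). Cumulative: 14
Frame 3: OPEN (0+0=0). Cumulative: 14
Frame 4: OPEN (8+1=9). Cumulative: 23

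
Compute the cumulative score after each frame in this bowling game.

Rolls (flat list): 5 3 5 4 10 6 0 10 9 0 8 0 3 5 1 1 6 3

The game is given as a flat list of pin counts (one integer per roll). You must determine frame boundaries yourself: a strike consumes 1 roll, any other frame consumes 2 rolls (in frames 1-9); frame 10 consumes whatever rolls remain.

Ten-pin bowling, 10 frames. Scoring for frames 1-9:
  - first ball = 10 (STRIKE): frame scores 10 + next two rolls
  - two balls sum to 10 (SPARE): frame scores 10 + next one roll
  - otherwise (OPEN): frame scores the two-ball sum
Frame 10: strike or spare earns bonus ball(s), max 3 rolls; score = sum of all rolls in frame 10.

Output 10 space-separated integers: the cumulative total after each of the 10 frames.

Frame 1: OPEN (5+3=8). Cumulative: 8
Frame 2: OPEN (5+4=9). Cumulative: 17
Frame 3: STRIKE. 10 + next two rolls (6+0) = 16. Cumulative: 33
Frame 4: OPEN (6+0=6). Cumulative: 39
Frame 5: STRIKE. 10 + next two rolls (9+0) = 19. Cumulative: 58
Frame 6: OPEN (9+0=9). Cumulative: 67
Frame 7: OPEN (8+0=8). Cumulative: 75
Frame 8: OPEN (3+5=8). Cumulative: 83
Frame 9: OPEN (1+1=2). Cumulative: 85
Frame 10: OPEN. Sum of all frame-10 rolls (6+3) = 9. Cumulative: 94

Answer: 8 17 33 39 58 67 75 83 85 94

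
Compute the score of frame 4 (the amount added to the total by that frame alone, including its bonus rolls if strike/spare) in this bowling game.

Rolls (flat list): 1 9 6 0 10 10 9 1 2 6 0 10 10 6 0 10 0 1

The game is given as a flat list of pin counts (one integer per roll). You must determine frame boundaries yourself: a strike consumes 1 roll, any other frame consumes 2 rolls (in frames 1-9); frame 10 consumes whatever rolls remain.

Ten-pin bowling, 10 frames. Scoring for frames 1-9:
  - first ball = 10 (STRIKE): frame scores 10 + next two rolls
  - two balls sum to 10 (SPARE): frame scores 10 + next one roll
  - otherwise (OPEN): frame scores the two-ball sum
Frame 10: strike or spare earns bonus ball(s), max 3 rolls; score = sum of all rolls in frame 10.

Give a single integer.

Answer: 20

Derivation:
Frame 1: SPARE (1+9=10). 10 + next roll (6) = 16. Cumulative: 16
Frame 2: OPEN (6+0=6). Cumulative: 22
Frame 3: STRIKE. 10 + next two rolls (10+9) = 29. Cumulative: 51
Frame 4: STRIKE. 10 + next two rolls (9+1) = 20. Cumulative: 71
Frame 5: SPARE (9+1=10). 10 + next roll (2) = 12. Cumulative: 83
Frame 6: OPEN (2+6=8). Cumulative: 91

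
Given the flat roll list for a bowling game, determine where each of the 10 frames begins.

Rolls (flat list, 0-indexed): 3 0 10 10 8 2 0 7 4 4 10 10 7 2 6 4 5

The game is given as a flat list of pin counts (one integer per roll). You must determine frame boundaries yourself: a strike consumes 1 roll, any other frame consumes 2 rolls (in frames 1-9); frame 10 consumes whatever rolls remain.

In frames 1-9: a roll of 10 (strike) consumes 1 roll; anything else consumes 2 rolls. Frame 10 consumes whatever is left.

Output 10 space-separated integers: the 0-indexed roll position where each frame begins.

Frame 1 starts at roll index 0: rolls=3,0 (sum=3), consumes 2 rolls
Frame 2 starts at roll index 2: roll=10 (strike), consumes 1 roll
Frame 3 starts at roll index 3: roll=10 (strike), consumes 1 roll
Frame 4 starts at roll index 4: rolls=8,2 (sum=10), consumes 2 rolls
Frame 5 starts at roll index 6: rolls=0,7 (sum=7), consumes 2 rolls
Frame 6 starts at roll index 8: rolls=4,4 (sum=8), consumes 2 rolls
Frame 7 starts at roll index 10: roll=10 (strike), consumes 1 roll
Frame 8 starts at roll index 11: roll=10 (strike), consumes 1 roll
Frame 9 starts at roll index 12: rolls=7,2 (sum=9), consumes 2 rolls
Frame 10 starts at roll index 14: 3 remaining rolls

Answer: 0 2 3 4 6 8 10 11 12 14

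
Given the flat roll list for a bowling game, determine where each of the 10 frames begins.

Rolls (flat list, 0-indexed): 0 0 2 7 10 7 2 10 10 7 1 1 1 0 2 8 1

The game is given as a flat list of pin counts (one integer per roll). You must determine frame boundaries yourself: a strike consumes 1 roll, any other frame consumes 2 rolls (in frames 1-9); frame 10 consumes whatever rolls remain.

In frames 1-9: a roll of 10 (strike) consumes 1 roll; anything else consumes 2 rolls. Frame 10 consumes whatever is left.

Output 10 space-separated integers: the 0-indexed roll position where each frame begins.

Frame 1 starts at roll index 0: rolls=0,0 (sum=0), consumes 2 rolls
Frame 2 starts at roll index 2: rolls=2,7 (sum=9), consumes 2 rolls
Frame 3 starts at roll index 4: roll=10 (strike), consumes 1 roll
Frame 4 starts at roll index 5: rolls=7,2 (sum=9), consumes 2 rolls
Frame 5 starts at roll index 7: roll=10 (strike), consumes 1 roll
Frame 6 starts at roll index 8: roll=10 (strike), consumes 1 roll
Frame 7 starts at roll index 9: rolls=7,1 (sum=8), consumes 2 rolls
Frame 8 starts at roll index 11: rolls=1,1 (sum=2), consumes 2 rolls
Frame 9 starts at roll index 13: rolls=0,2 (sum=2), consumes 2 rolls
Frame 10 starts at roll index 15: 2 remaining rolls

Answer: 0 2 4 5 7 8 9 11 13 15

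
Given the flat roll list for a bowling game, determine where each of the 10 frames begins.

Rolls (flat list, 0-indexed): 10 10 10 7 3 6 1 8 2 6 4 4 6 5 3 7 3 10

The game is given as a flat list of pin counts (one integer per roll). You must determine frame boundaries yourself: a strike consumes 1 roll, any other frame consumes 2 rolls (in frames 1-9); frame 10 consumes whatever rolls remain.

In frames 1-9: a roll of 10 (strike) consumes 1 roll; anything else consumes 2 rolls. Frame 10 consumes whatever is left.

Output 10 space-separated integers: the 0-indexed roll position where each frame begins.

Answer: 0 1 2 3 5 7 9 11 13 15

Derivation:
Frame 1 starts at roll index 0: roll=10 (strike), consumes 1 roll
Frame 2 starts at roll index 1: roll=10 (strike), consumes 1 roll
Frame 3 starts at roll index 2: roll=10 (strike), consumes 1 roll
Frame 4 starts at roll index 3: rolls=7,3 (sum=10), consumes 2 rolls
Frame 5 starts at roll index 5: rolls=6,1 (sum=7), consumes 2 rolls
Frame 6 starts at roll index 7: rolls=8,2 (sum=10), consumes 2 rolls
Frame 7 starts at roll index 9: rolls=6,4 (sum=10), consumes 2 rolls
Frame 8 starts at roll index 11: rolls=4,6 (sum=10), consumes 2 rolls
Frame 9 starts at roll index 13: rolls=5,3 (sum=8), consumes 2 rolls
Frame 10 starts at roll index 15: 3 remaining rolls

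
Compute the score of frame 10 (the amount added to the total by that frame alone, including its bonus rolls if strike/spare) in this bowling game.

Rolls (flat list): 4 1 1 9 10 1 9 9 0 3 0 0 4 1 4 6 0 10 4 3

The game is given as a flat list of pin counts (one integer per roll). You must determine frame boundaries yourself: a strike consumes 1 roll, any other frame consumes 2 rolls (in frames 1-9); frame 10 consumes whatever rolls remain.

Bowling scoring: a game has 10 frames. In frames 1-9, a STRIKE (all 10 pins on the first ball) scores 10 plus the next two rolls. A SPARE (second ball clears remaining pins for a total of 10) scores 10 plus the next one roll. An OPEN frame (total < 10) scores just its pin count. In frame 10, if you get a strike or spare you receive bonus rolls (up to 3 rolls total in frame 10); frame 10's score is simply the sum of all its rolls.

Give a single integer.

Answer: 17

Derivation:
Frame 1: OPEN (4+1=5). Cumulative: 5
Frame 2: SPARE (1+9=10). 10 + next roll (10) = 20. Cumulative: 25
Frame 3: STRIKE. 10 + next two rolls (1+9) = 20. Cumulative: 45
Frame 4: SPARE (1+9=10). 10 + next roll (9) = 19. Cumulative: 64
Frame 5: OPEN (9+0=9). Cumulative: 73
Frame 6: OPEN (3+0=3). Cumulative: 76
Frame 7: OPEN (0+4=4). Cumulative: 80
Frame 8: OPEN (1+4=5). Cumulative: 85
Frame 9: OPEN (6+0=6). Cumulative: 91
Frame 10: STRIKE. Sum of all frame-10 rolls (10+4+3) = 17. Cumulative: 108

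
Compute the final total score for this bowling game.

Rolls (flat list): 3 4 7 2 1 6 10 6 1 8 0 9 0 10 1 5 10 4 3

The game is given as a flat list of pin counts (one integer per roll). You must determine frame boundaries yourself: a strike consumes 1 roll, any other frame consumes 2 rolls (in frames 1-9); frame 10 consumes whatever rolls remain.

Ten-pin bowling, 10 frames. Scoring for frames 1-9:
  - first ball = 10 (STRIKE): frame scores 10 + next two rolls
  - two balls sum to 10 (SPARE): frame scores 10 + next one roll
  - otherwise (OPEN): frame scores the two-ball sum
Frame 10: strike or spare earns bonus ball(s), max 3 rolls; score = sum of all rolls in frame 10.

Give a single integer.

Frame 1: OPEN (3+4=7). Cumulative: 7
Frame 2: OPEN (7+2=9). Cumulative: 16
Frame 3: OPEN (1+6=7). Cumulative: 23
Frame 4: STRIKE. 10 + next two rolls (6+1) = 17. Cumulative: 40
Frame 5: OPEN (6+1=7). Cumulative: 47
Frame 6: OPEN (8+0=8). Cumulative: 55
Frame 7: OPEN (9+0=9). Cumulative: 64
Frame 8: STRIKE. 10 + next two rolls (1+5) = 16. Cumulative: 80
Frame 9: OPEN (1+5=6). Cumulative: 86
Frame 10: STRIKE. Sum of all frame-10 rolls (10+4+3) = 17. Cumulative: 103

Answer: 103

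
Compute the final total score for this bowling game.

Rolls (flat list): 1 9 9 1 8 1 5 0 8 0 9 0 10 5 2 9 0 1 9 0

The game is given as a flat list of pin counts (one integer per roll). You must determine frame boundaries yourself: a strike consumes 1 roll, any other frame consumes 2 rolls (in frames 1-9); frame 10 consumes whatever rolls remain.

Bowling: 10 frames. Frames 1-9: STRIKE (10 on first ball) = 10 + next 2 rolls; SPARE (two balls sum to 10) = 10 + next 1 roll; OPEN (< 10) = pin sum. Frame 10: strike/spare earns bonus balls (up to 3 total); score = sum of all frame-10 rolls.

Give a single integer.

Answer: 111

Derivation:
Frame 1: SPARE (1+9=10). 10 + next roll (9) = 19. Cumulative: 19
Frame 2: SPARE (9+1=10). 10 + next roll (8) = 18. Cumulative: 37
Frame 3: OPEN (8+1=9). Cumulative: 46
Frame 4: OPEN (5+0=5). Cumulative: 51
Frame 5: OPEN (8+0=8). Cumulative: 59
Frame 6: OPEN (9+0=9). Cumulative: 68
Frame 7: STRIKE. 10 + next two rolls (5+2) = 17. Cumulative: 85
Frame 8: OPEN (5+2=7). Cumulative: 92
Frame 9: OPEN (9+0=9). Cumulative: 101
Frame 10: SPARE. Sum of all frame-10 rolls (1+9+0) = 10. Cumulative: 111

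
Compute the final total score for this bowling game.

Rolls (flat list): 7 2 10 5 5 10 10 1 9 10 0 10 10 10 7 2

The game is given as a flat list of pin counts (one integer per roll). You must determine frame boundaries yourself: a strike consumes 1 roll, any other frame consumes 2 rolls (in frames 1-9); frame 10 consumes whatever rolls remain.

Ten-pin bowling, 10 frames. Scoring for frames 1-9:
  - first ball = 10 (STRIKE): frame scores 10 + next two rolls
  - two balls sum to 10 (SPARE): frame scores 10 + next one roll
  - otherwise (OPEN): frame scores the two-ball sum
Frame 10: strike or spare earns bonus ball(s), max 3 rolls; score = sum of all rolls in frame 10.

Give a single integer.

Frame 1: OPEN (7+2=9). Cumulative: 9
Frame 2: STRIKE. 10 + next two rolls (5+5) = 20. Cumulative: 29
Frame 3: SPARE (5+5=10). 10 + next roll (10) = 20. Cumulative: 49
Frame 4: STRIKE. 10 + next two rolls (10+1) = 21. Cumulative: 70
Frame 5: STRIKE. 10 + next two rolls (1+9) = 20. Cumulative: 90
Frame 6: SPARE (1+9=10). 10 + next roll (10) = 20. Cumulative: 110
Frame 7: STRIKE. 10 + next two rolls (0+10) = 20. Cumulative: 130
Frame 8: SPARE (0+10=10). 10 + next roll (10) = 20. Cumulative: 150
Frame 9: STRIKE. 10 + next two rolls (10+7) = 27. Cumulative: 177
Frame 10: STRIKE. Sum of all frame-10 rolls (10+7+2) = 19. Cumulative: 196

Answer: 196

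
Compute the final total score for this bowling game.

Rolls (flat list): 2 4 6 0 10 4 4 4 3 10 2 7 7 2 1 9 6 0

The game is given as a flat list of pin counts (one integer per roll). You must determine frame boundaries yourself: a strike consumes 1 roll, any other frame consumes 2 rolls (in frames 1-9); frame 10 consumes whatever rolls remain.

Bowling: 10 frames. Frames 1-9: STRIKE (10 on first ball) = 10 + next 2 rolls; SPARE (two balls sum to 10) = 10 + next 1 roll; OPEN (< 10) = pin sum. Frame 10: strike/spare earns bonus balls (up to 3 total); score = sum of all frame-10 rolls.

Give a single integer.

Answer: 104

Derivation:
Frame 1: OPEN (2+4=6). Cumulative: 6
Frame 2: OPEN (6+0=6). Cumulative: 12
Frame 3: STRIKE. 10 + next two rolls (4+4) = 18. Cumulative: 30
Frame 4: OPEN (4+4=8). Cumulative: 38
Frame 5: OPEN (4+3=7). Cumulative: 45
Frame 6: STRIKE. 10 + next two rolls (2+7) = 19. Cumulative: 64
Frame 7: OPEN (2+7=9). Cumulative: 73
Frame 8: OPEN (7+2=9). Cumulative: 82
Frame 9: SPARE (1+9=10). 10 + next roll (6) = 16. Cumulative: 98
Frame 10: OPEN. Sum of all frame-10 rolls (6+0) = 6. Cumulative: 104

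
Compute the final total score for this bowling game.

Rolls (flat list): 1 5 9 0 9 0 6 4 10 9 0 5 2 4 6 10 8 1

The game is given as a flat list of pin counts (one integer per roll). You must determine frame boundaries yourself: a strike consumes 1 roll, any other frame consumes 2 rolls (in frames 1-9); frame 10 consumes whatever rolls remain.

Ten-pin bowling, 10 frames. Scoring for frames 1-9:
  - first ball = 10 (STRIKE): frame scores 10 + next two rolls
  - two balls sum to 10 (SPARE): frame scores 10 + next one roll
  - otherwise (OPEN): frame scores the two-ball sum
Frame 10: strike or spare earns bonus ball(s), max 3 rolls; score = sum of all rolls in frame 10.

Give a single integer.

Answer: 127

Derivation:
Frame 1: OPEN (1+5=6). Cumulative: 6
Frame 2: OPEN (9+0=9). Cumulative: 15
Frame 3: OPEN (9+0=9). Cumulative: 24
Frame 4: SPARE (6+4=10). 10 + next roll (10) = 20. Cumulative: 44
Frame 5: STRIKE. 10 + next two rolls (9+0) = 19. Cumulative: 63
Frame 6: OPEN (9+0=9). Cumulative: 72
Frame 7: OPEN (5+2=7). Cumulative: 79
Frame 8: SPARE (4+6=10). 10 + next roll (10) = 20. Cumulative: 99
Frame 9: STRIKE. 10 + next two rolls (8+1) = 19. Cumulative: 118
Frame 10: OPEN. Sum of all frame-10 rolls (8+1) = 9. Cumulative: 127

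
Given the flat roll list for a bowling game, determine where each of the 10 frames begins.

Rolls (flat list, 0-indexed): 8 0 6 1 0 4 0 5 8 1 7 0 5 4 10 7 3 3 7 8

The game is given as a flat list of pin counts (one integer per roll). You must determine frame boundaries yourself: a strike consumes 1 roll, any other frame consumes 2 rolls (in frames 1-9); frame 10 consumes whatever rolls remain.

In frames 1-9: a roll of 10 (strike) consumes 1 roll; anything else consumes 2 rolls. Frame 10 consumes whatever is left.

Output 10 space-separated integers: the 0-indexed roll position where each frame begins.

Frame 1 starts at roll index 0: rolls=8,0 (sum=8), consumes 2 rolls
Frame 2 starts at roll index 2: rolls=6,1 (sum=7), consumes 2 rolls
Frame 3 starts at roll index 4: rolls=0,4 (sum=4), consumes 2 rolls
Frame 4 starts at roll index 6: rolls=0,5 (sum=5), consumes 2 rolls
Frame 5 starts at roll index 8: rolls=8,1 (sum=9), consumes 2 rolls
Frame 6 starts at roll index 10: rolls=7,0 (sum=7), consumes 2 rolls
Frame 7 starts at roll index 12: rolls=5,4 (sum=9), consumes 2 rolls
Frame 8 starts at roll index 14: roll=10 (strike), consumes 1 roll
Frame 9 starts at roll index 15: rolls=7,3 (sum=10), consumes 2 rolls
Frame 10 starts at roll index 17: 3 remaining rolls

Answer: 0 2 4 6 8 10 12 14 15 17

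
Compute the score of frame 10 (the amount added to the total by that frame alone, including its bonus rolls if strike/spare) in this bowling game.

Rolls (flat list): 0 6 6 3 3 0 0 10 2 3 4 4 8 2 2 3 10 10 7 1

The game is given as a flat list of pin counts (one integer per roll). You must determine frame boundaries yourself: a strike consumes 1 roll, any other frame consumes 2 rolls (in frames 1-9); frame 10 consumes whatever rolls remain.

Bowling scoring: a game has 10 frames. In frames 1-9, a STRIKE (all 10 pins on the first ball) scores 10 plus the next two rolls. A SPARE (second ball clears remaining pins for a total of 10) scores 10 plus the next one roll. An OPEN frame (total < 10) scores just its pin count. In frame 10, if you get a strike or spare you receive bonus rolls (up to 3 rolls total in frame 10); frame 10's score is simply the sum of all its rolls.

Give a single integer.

Answer: 18

Derivation:
Frame 1: OPEN (0+6=6). Cumulative: 6
Frame 2: OPEN (6+3=9). Cumulative: 15
Frame 3: OPEN (3+0=3). Cumulative: 18
Frame 4: SPARE (0+10=10). 10 + next roll (2) = 12. Cumulative: 30
Frame 5: OPEN (2+3=5). Cumulative: 35
Frame 6: OPEN (4+4=8). Cumulative: 43
Frame 7: SPARE (8+2=10). 10 + next roll (2) = 12. Cumulative: 55
Frame 8: OPEN (2+3=5). Cumulative: 60
Frame 9: STRIKE. 10 + next two rolls (10+7) = 27. Cumulative: 87
Frame 10: STRIKE. Sum of all frame-10 rolls (10+7+1) = 18. Cumulative: 105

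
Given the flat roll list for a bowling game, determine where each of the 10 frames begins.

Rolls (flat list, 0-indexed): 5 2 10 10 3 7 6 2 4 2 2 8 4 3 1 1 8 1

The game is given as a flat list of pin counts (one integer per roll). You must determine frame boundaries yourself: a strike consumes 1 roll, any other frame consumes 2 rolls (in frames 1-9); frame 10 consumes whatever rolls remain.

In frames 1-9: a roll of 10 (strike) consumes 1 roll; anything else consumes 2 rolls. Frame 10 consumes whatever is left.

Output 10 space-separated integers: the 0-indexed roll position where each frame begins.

Answer: 0 2 3 4 6 8 10 12 14 16

Derivation:
Frame 1 starts at roll index 0: rolls=5,2 (sum=7), consumes 2 rolls
Frame 2 starts at roll index 2: roll=10 (strike), consumes 1 roll
Frame 3 starts at roll index 3: roll=10 (strike), consumes 1 roll
Frame 4 starts at roll index 4: rolls=3,7 (sum=10), consumes 2 rolls
Frame 5 starts at roll index 6: rolls=6,2 (sum=8), consumes 2 rolls
Frame 6 starts at roll index 8: rolls=4,2 (sum=6), consumes 2 rolls
Frame 7 starts at roll index 10: rolls=2,8 (sum=10), consumes 2 rolls
Frame 8 starts at roll index 12: rolls=4,3 (sum=7), consumes 2 rolls
Frame 9 starts at roll index 14: rolls=1,1 (sum=2), consumes 2 rolls
Frame 10 starts at roll index 16: 2 remaining rolls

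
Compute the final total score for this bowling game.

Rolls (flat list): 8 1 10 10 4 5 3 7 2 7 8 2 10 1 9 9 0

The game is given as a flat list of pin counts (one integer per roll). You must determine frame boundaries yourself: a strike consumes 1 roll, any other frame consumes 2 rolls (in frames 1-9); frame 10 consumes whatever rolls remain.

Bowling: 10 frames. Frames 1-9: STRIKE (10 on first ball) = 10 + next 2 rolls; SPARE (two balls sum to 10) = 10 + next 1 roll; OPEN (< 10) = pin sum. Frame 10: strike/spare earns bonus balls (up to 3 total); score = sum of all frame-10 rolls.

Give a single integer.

Answer: 150

Derivation:
Frame 1: OPEN (8+1=9). Cumulative: 9
Frame 2: STRIKE. 10 + next two rolls (10+4) = 24. Cumulative: 33
Frame 3: STRIKE. 10 + next two rolls (4+5) = 19. Cumulative: 52
Frame 4: OPEN (4+5=9). Cumulative: 61
Frame 5: SPARE (3+7=10). 10 + next roll (2) = 12. Cumulative: 73
Frame 6: OPEN (2+7=9). Cumulative: 82
Frame 7: SPARE (8+2=10). 10 + next roll (10) = 20. Cumulative: 102
Frame 8: STRIKE. 10 + next two rolls (1+9) = 20. Cumulative: 122
Frame 9: SPARE (1+9=10). 10 + next roll (9) = 19. Cumulative: 141
Frame 10: OPEN. Sum of all frame-10 rolls (9+0) = 9. Cumulative: 150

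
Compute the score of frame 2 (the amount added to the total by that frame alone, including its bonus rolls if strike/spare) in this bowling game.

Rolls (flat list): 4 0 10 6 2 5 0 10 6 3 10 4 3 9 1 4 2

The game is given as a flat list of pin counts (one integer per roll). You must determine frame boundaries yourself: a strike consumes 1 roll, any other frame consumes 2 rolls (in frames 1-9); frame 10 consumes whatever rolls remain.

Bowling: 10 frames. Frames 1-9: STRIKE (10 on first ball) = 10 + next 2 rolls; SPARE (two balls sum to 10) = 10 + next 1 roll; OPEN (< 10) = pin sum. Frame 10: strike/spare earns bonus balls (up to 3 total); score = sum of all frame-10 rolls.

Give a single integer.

Frame 1: OPEN (4+0=4). Cumulative: 4
Frame 2: STRIKE. 10 + next two rolls (6+2) = 18. Cumulative: 22
Frame 3: OPEN (6+2=8). Cumulative: 30
Frame 4: OPEN (5+0=5). Cumulative: 35

Answer: 18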